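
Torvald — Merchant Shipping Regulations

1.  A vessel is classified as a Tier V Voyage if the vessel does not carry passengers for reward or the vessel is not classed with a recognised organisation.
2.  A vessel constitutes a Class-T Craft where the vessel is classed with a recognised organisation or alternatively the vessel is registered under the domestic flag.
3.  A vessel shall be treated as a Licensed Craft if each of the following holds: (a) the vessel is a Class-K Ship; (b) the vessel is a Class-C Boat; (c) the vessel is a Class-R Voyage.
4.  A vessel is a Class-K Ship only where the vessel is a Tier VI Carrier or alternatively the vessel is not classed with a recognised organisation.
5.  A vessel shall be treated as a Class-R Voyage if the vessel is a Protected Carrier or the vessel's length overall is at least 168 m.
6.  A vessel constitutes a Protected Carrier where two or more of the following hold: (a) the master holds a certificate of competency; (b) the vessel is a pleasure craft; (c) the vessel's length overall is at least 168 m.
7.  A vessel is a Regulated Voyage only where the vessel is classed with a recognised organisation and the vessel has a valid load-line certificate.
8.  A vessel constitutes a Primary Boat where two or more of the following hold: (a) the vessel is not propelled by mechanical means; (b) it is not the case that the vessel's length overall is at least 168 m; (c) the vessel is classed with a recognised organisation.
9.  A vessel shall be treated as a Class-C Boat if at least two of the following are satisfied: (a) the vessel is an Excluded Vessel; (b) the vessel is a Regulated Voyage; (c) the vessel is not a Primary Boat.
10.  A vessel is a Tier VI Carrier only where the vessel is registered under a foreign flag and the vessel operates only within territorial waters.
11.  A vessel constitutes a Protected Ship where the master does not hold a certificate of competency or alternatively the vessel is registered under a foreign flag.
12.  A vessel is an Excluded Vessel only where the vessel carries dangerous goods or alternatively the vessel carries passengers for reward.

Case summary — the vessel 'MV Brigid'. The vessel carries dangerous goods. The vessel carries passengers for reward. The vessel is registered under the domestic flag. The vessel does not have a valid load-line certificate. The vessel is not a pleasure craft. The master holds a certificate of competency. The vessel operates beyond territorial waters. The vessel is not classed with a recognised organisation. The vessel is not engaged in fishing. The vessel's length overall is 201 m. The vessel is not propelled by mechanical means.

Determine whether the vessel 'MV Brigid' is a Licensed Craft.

Yes

Under paragraph 10: the vessel is registered under a foreign flag? no; and the vessel operates only within territorial waters? no. So the vessel is not a Tier VI Carrier.
Under paragraph 4: Tier VI Carrier (paragraph 10)? no; or the vessel is not classed with a recognised organisation? yes. So the vessel is a Class-K Ship.
Under paragraph 12: the vessel carries dangerous goods? yes; or the vessel carries passengers for reward? yes. So the vessel is an Excluded Vessel.
Under paragraph 7: the vessel is classed with a recognised organisation? no; and the vessel has a valid load-line certificate? no. So the vessel is not a Regulated Voyage.
Under paragraph 8: the vessel is not propelled by mechanical means? yes; vessel's length overall: 201 m ≥ 168 m? yes, so negated condition no; the vessel is classed with a recognised organisation? no — 1 of 3 hold (need ≥2) → not satisfied.
Under paragraph 9: Excluded Vessel (paragraph 12)? yes; Regulated Voyage (paragraph 7)? no; not a Primary Boat (paragraph 8)? yes — 2 of 3 hold (need ≥2) → satisfied.
Under paragraph 6: the master holds a certificate of competency? yes; the vessel is a pleasure craft? no; vessel's length overall: 201 m ≥ 168 m? yes — 2 of 3 hold (need ≥2) → satisfied.
Under paragraph 5: Protected Carrier (paragraph 6)? yes; or vessel's length overall: 201 m ≥ 168 m? yes. So the vessel is a Class-R Voyage.
Under paragraph 3: Class-K Ship (paragraph 4)? yes; and Class-C Boat (paragraph 9)? yes; and Class-R Voyage (paragraph 5)? yes. So the vessel is a Licensed Craft.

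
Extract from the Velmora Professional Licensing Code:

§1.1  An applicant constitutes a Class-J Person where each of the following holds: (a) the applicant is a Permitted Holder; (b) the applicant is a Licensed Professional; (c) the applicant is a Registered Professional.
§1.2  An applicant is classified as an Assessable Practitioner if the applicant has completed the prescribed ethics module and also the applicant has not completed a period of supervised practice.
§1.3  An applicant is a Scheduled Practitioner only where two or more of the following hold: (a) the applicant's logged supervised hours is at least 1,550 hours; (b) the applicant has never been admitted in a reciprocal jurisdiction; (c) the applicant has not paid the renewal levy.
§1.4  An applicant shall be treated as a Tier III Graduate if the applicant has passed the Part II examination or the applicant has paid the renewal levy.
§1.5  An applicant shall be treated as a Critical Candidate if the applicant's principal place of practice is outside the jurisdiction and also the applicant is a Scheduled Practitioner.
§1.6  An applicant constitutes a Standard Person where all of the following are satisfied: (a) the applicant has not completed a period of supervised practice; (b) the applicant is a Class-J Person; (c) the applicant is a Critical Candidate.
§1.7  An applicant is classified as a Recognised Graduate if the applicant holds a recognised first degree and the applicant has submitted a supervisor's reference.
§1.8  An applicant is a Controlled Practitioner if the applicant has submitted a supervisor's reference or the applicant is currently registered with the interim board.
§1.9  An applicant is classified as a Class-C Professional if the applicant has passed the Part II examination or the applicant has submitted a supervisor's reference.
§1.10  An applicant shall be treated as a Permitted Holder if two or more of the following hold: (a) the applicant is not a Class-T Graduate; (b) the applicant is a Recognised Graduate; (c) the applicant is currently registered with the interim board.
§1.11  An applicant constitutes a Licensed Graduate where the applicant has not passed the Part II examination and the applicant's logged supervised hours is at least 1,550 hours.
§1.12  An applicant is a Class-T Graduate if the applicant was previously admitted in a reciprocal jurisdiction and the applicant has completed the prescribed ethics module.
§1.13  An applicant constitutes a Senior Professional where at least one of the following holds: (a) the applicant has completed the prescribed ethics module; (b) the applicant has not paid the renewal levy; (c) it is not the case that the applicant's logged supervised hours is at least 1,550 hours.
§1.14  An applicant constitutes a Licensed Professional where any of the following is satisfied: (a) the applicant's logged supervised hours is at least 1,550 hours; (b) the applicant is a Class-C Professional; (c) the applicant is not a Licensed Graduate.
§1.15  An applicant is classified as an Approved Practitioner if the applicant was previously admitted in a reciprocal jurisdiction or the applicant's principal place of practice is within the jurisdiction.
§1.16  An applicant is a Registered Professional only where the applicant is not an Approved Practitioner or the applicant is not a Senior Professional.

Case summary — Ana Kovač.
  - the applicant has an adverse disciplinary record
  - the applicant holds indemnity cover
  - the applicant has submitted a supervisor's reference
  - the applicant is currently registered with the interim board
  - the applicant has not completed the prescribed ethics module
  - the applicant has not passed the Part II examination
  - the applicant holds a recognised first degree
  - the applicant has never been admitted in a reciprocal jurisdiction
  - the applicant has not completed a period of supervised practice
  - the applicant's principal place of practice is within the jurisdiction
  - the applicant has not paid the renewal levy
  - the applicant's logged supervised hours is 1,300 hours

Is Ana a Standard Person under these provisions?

No

§1.12 — Class-T Graduate: [the applicant was previously admitted in a reciprocal jurisdiction? no] AND [the applicant has completed the prescribed ethics module? no] → not satisfied.
§1.7 — Recognised Graduate: [the applicant holds a recognised first degree? yes] AND [the applicant has submitted a supervisor's reference? yes] → satisfied.
§1.10 — Permitted Holder: not a Class-T Graduate (§1.12)? yes; Recognised Graduate (§1.7)? yes; the applicant is currently registered with the interim board? yes — 3 of 3 hold (need ≥2) → satisfied.
§1.9 — Class-C Professional: [the applicant has passed the Part II examination? no] OR [the applicant has submitted a supervisor's reference? yes] → satisfied.
§1.11 — Licensed Graduate: [the applicant has not passed the Part II examination? yes] AND [applicant's logged supervised hours: 1,300 hours ≥ 1,550 hours? no] → not satisfied.
§1.14 — Licensed Professional: [applicant's logged supervised hours: 1,300 hours ≥ 1,550 hours? no] OR [Class-C Professional (§1.9)? yes] OR [not a Licensed Graduate (§1.11)? yes] → satisfied.
§1.15 — Approved Practitioner: [the applicant was previously admitted in a reciprocal jurisdiction? no] OR [the applicant's principal place of practice is within the jurisdiction? yes] → satisfied.
§1.13 — Senior Professional: [the applicant has completed the prescribed ethics module? no] OR [the applicant has not paid the renewal levy? yes] OR [applicant's logged supervised hours: 1,300 hours ≥ 1,550 hours? no, so negated condition yes] → satisfied.
§1.16 — Registered Professional: [not an Approved Practitioner (§1.15)? no] OR [not a Senior Professional (§1.13)? no] → not satisfied.
§1.1 — Class-J Person: [Permitted Holder (§1.10)? yes] AND [Licensed Professional (§1.14)? yes] AND [Registered Professional (§1.16)? no] → not satisfied.
§1.3 — Scheduled Practitioner: applicant's logged supervised hours: 1,300 hours ≥ 1,550 hours? no; the applicant has never been admitted in a reciprocal jurisdiction? yes; the applicant has not paid the renewal levy? yes — 2 of 3 hold (need ≥2) → satisfied.
§1.5 — Critical Candidate: [the applicant's principal place of practice is outside the jurisdiction? no] AND [Scheduled Practitioner (§1.3)? yes] → not satisfied.
§1.6 — Standard Person: [the applicant has not completed a period of supervised practice? yes] AND [Class-J Person (§1.1)? no] AND [Critical Candidate (§1.5)? no] → not satisfied.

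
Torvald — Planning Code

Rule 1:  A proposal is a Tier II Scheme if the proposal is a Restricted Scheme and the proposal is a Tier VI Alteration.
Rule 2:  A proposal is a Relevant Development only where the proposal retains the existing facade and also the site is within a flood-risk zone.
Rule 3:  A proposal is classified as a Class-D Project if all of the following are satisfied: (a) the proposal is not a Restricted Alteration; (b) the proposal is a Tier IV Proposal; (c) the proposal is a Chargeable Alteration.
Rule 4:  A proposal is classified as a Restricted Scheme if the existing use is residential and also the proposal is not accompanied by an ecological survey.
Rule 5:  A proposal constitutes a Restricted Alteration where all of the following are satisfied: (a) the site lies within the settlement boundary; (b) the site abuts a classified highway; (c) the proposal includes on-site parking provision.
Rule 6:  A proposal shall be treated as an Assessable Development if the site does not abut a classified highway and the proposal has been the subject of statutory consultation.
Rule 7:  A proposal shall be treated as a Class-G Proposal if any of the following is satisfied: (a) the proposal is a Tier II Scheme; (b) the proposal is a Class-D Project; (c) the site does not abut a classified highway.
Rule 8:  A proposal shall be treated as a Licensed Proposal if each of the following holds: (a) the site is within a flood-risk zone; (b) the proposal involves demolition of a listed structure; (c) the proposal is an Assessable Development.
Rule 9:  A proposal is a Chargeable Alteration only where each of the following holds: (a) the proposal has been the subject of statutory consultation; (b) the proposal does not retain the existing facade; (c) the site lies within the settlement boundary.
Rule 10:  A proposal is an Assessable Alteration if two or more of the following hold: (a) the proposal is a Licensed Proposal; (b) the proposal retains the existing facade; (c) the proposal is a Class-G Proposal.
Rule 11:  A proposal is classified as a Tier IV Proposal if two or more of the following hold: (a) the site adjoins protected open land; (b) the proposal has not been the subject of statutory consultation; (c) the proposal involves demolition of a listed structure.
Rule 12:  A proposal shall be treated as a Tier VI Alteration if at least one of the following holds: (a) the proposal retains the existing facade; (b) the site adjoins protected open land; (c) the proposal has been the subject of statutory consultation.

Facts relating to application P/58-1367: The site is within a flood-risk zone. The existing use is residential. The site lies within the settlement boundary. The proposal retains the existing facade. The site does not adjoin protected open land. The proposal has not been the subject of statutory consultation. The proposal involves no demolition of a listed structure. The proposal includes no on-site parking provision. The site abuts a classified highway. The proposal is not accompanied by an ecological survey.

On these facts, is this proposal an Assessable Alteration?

rule 6 — Assessable Development: [the site does not abut a classified highway? no] AND [the proposal has been the subject of statutory consultation? no] → not satisfied.
rule 8 — Licensed Proposal: [the site is within a flood-risk zone? yes] AND [the proposal involves demolition of a listed structure? no] AND [Assessable Development (rule 6)? no] → not satisfied.
rule 4 — Restricted Scheme: [the existing use is residential? yes] AND [the proposal is not accompanied by an ecological survey? yes] → satisfied.
rule 12 — Tier VI Alteration: [the proposal retains the existing facade? yes] OR [the site adjoins protected open land? no] OR [the proposal has been the subject of statutory consultation? no] → satisfied.
rule 1 — Tier II Scheme: [Restricted Scheme (rule 4)? yes] AND [Tier VI Alteration (rule 12)? yes] → satisfied.
rule 5 — Restricted Alteration: [the site lies within the settlement boundary? yes] AND [the site abuts a classified highway? yes] AND [the proposal includes on-site parking provision? no] → not satisfied.
rule 11 — Tier IV Proposal: the site adjoins protected open land? no; the proposal has not been the subject of statutory consultation? yes; the proposal involves demolition of a listed structure? no — 1 of 3 hold (need ≥2) → not satisfied.
rule 9 — Chargeable Alteration: [the proposal has been the subject of statutory consultation? no] AND [the proposal does not retain the existing facade? no] AND [the site lies within the settlement boundary? yes] → not satisfied.
rule 3 — Class-D Project: [not a Restricted Alteration (rule 5)? yes] AND [Tier IV Proposal (rule 11)? no] AND [Chargeable Alteration (rule 9)? no] → not satisfied.
rule 7 — Class-G Proposal: [Tier II Scheme (rule 1)? yes] OR [Class-D Project (rule 3)? no] OR [the site does not abut a classified highway? no] → satisfied.
rule 10 — Assessable Alteration: Licensed Proposal (rule 8)? no; the proposal retains the existing facade? yes; Class-G Proposal (rule 7)? yes — 2 of 3 hold (need ≥2) → satisfied.

Yes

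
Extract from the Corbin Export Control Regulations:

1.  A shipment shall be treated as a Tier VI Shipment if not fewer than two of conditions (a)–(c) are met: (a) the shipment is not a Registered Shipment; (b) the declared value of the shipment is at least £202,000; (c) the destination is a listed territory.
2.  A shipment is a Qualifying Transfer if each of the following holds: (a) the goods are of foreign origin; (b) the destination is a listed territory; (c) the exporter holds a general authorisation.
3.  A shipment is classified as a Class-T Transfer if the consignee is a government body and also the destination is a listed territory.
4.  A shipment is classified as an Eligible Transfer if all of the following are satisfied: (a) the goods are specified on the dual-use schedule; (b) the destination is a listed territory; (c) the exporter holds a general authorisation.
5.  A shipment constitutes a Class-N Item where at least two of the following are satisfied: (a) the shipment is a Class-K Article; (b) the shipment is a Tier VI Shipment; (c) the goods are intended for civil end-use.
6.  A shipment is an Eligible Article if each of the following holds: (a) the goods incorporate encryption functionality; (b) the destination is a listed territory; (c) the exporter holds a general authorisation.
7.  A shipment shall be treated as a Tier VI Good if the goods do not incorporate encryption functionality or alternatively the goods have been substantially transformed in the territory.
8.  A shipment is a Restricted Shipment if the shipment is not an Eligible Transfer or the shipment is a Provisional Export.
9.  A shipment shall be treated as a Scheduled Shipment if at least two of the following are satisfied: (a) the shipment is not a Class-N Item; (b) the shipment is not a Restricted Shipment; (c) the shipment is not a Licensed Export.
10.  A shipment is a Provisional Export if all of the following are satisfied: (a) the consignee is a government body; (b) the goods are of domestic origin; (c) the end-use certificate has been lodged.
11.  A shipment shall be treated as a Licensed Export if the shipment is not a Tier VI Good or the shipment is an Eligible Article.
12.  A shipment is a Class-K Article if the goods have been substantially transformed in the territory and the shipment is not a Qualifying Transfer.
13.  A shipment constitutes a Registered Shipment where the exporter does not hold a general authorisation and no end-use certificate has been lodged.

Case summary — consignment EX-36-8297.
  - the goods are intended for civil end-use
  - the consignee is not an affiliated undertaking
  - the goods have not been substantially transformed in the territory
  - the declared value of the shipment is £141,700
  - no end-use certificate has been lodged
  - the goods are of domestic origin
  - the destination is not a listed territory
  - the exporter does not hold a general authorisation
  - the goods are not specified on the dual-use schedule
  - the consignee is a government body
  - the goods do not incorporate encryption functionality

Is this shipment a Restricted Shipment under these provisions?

paragraph 4 — Eligible Transfer: [the goods are specified on the dual-use schedule? no] AND [the destination is a listed territory? no] AND [the exporter holds a general authorisation? no] → not satisfied.
paragraph 10 — Provisional Export: [the consignee is a government body? yes] AND [the goods are of domestic origin? yes] AND [the end-use certificate has been lodged? no] → not satisfied.
paragraph 8 — Restricted Shipment: [not an Eligible Transfer (paragraph 4)? yes] OR [Provisional Export (paragraph 10)? no] → satisfied.

Yes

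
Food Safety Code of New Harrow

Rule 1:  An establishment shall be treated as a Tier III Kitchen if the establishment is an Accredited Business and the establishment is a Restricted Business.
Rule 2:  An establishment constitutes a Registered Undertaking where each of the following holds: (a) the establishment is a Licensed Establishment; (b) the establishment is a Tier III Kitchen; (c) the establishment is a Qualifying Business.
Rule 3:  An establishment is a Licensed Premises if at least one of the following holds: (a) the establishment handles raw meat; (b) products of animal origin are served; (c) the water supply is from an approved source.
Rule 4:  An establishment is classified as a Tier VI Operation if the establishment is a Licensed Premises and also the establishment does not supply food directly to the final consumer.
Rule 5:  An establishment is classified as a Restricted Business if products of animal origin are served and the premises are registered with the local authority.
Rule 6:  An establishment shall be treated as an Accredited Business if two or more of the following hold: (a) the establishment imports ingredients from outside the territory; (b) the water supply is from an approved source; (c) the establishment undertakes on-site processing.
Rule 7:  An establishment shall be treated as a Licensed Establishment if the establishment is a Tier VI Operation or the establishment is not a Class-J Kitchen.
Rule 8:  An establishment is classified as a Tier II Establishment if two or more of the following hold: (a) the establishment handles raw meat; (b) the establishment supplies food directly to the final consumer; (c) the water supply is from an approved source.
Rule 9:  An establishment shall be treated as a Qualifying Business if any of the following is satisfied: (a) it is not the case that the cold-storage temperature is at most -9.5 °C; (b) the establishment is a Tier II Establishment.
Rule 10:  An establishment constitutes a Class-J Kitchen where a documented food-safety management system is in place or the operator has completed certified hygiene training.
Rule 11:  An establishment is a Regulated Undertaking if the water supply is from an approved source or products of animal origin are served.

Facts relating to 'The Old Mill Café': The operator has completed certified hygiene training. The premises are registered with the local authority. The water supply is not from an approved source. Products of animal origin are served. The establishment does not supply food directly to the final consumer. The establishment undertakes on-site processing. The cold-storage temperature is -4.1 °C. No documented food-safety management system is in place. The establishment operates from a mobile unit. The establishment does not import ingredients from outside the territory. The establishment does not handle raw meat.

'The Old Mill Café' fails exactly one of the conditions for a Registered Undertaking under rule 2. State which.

Tier III Kitchen

Under rule 3: the establishment handles raw meat? no; or products of animal origin are served? yes; or the water supply is from an approved source? no. So the establishment is a Licensed Premises.
Under rule 4: Licensed Premises (rule 3)? yes; and the establishment does not supply food directly to the final consumer? yes. So the establishment is a Tier VI Operation.
Under rule 10: a documented food-safety management system is in place? no; or the operator has completed certified hygiene training? yes. So the establishment is a Class-J Kitchen.
Under rule 7: Tier VI Operation (rule 4)? yes; or not a Class-J Kitchen (rule 10)? no. So the establishment is a Licensed Establishment.
Under rule 6: the establishment imports ingredients from outside the territory? no; the water supply is from an approved source? no; the establishment undertakes on-site processing? yes — 1 of 3 hold (need ≥2) → not satisfied.
Under rule 5: products of animal origin are served? yes; and the premises are registered with the local authority? yes. So the establishment is a Restricted Business.
Under rule 1: Accredited Business (rule 6)? no; and Restricted Business (rule 5)? yes. So the establishment is not a Tier III Kitchen.
Under rule 8: the establishment handles raw meat? no; the establishment supplies food directly to the final consumer? no; the water supply is from an approved source? no — 0 of 3 hold (need ≥2) → not satisfied.
Under rule 9: cold-storage temperature: -4.1 °C ≤ -9.5 °C? no, so negated condition yes; or Tier II Establishment (rule 8)? no. So the establishment is a Qualifying Business.
Under rule 2: Licensed Establishment (rule 7)? yes; and Tier III Kitchen (rule 1)? no; and Qualifying Business (rule 9)? yes. So the establishment is not a Registered Undertaking.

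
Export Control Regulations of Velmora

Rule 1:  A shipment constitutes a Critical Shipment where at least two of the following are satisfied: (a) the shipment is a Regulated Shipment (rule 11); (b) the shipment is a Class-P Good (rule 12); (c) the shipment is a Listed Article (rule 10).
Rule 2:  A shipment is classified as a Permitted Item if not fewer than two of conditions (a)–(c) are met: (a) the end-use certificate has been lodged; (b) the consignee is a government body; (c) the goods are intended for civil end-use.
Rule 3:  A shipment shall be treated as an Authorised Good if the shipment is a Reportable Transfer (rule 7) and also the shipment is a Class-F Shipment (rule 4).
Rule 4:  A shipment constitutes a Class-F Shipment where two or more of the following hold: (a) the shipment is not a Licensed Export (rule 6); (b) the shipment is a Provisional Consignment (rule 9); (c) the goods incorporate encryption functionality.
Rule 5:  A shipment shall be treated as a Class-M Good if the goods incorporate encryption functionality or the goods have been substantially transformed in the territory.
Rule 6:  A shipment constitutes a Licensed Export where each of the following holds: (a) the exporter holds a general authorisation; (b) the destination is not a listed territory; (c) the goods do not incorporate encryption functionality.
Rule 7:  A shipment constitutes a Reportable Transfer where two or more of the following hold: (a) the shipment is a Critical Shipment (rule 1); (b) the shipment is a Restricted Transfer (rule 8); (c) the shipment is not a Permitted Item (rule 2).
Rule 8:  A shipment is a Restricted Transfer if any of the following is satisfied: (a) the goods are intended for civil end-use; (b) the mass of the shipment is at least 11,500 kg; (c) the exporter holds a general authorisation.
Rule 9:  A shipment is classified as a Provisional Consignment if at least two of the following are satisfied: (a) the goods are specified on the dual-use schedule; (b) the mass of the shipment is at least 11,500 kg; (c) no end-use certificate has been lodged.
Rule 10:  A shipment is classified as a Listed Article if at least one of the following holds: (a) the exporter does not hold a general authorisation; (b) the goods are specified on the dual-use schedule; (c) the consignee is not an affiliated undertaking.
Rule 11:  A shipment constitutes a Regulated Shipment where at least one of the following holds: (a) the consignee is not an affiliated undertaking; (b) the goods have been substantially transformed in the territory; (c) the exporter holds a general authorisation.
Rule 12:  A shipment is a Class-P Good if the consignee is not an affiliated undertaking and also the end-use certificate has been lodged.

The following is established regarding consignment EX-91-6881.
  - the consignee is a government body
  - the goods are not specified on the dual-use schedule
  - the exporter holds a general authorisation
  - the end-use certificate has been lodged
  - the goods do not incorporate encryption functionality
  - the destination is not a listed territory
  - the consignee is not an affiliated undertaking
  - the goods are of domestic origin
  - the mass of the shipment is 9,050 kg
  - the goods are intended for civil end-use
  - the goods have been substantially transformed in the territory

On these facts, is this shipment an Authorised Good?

No

rule 11 — Regulated Shipment: [the consignee is not an affiliated undertaking? yes] OR [the goods have been substantially transformed in the territory? yes] OR [the exporter holds a general authorisation? yes] → satisfied.
rule 12 — Class-P Good: [the consignee is not an affiliated undertaking? yes] AND [the end-use certificate has been lodged? yes] → satisfied.
rule 10 — Listed Article: [the exporter does not hold a general authorisation? no] OR [the goods are specified on the dual-use schedule? no] OR [the consignee is not an affiliated undertaking? yes] → satisfied.
rule 1 — Critical Shipment: Regulated Shipment (rule 11)? yes; Class-P Good (rule 12)? yes; Listed Article (rule 10)? yes — 3 of 3 hold (need ≥2) → satisfied.
rule 8 — Restricted Transfer: [the goods are intended for civil end-use? yes] OR [mass of the shipment: 9,050 kg ≥ 11,500 kg? no] OR [the exporter holds a general authorisation? yes] → satisfied.
rule 2 — Permitted Item: the end-use certificate has been lodged? yes; the consignee is a government body? yes; the goods are intended for civil end-use? yes — 3 of 3 hold (need ≥2) → satisfied.
rule 7 — Reportable Transfer: Critical Shipment (rule 1)? yes; Restricted Transfer (rule 8)? yes; not a Permitted Item (rule 2)? no — 2 of 3 hold (need ≥2) → satisfied.
rule 6 — Licensed Export: [the exporter holds a general authorisation? yes] AND [the destination is not a listed territory? yes] AND [the goods do not incorporate encryption functionality? yes] → satisfied.
rule 9 — Provisional Consignment: the goods are specified on the dual-use schedule? no; mass of the shipment: 9,050 kg ≥ 11,500 kg? no; no end-use certificate has been lodged? no — 0 of 3 hold (need ≥2) → not satisfied.
rule 4 — Class-F Shipment: not a Licensed Export (rule 6)? no; Provisional Consignment (rule 9)? no; the goods incorporate encryption functionality? no — 0 of 3 hold (need ≥2) → not satisfied.
rule 3 — Authorised Good: [Reportable Transfer (rule 7)? yes] AND [Class-F Shipment (rule 4)? no] → not satisfied.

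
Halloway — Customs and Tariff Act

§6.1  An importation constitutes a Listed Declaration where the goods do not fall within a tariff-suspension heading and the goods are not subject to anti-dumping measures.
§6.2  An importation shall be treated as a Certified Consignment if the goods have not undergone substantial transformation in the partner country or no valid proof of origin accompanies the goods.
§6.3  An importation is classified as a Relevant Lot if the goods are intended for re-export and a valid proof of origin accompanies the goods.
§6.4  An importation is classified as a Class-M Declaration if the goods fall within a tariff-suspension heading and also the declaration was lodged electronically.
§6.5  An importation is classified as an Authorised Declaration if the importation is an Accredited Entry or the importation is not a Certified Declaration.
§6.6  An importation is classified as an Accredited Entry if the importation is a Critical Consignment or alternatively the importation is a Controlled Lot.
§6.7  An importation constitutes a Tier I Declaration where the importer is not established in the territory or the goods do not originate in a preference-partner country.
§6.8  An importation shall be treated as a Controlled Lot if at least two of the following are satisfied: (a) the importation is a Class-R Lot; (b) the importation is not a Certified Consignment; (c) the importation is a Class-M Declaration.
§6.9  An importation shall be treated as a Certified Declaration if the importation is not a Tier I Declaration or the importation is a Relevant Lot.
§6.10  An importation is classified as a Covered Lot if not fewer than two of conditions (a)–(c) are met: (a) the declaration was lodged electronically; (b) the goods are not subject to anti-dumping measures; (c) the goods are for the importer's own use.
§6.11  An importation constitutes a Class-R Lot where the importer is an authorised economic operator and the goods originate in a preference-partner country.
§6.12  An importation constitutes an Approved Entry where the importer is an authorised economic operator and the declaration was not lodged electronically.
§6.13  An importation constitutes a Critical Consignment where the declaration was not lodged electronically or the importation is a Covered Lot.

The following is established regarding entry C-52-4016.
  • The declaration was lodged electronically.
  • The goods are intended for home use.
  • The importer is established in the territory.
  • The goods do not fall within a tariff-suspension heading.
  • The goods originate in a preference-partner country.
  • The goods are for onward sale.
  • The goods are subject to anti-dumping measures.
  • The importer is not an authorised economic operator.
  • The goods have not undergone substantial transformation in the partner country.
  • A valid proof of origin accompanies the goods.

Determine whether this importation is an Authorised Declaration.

No

Under §6.10: the declaration was lodged electronically? yes; the goods are not subject to anti-dumping measures? no; the goods are for the importer's own use? no — 1 of 3 hold (need ≥2) → not satisfied.
Under §6.13: the declaration was not lodged electronically? no; or Covered Lot (§6.10)? no. So the importation is not a Critical Consignment.
Under §6.11: the importer is an authorised economic operator? no; and the goods originate in a preference-partner country? yes. So the importation is not a Class-R Lot.
Under §6.2: the goods have not undergone substantial transformation in the partner country? yes; or no valid proof of origin accompanies the goods? no. So the importation is a Certified Consignment.
Under §6.4: the goods fall within a tariff-suspension heading? no; and the declaration was lodged electronically? yes. So the importation is not a Class-M Declaration.
Under §6.8: Class-R Lot (§6.11)? no; not a Certified Consignment (§6.2)? no; Class-M Declaration (§6.4)? no — 0 of 3 hold (need ≥2) → not satisfied.
Under §6.6: Critical Consignment (§6.13)? no; or Controlled Lot (§6.8)? no. So the importation is not an Accredited Entry.
Under §6.7: the importer is not established in the territory? no; or the goods do not originate in a preference-partner country? no. So the importation is not a Tier I Declaration.
Under §6.3: the goods are intended for re-export? no; and a valid proof of origin accompanies the goods? yes. So the importation is not a Relevant Lot.
Under §6.9: not a Tier I Declaration (§6.7)? yes; or Relevant Lot (§6.3)? no. So the importation is a Certified Declaration.
Under §6.5: Accredited Entry (§6.6)? no; or not a Certified Declaration (§6.9)? no. So the importation is not an Authorised Declaration.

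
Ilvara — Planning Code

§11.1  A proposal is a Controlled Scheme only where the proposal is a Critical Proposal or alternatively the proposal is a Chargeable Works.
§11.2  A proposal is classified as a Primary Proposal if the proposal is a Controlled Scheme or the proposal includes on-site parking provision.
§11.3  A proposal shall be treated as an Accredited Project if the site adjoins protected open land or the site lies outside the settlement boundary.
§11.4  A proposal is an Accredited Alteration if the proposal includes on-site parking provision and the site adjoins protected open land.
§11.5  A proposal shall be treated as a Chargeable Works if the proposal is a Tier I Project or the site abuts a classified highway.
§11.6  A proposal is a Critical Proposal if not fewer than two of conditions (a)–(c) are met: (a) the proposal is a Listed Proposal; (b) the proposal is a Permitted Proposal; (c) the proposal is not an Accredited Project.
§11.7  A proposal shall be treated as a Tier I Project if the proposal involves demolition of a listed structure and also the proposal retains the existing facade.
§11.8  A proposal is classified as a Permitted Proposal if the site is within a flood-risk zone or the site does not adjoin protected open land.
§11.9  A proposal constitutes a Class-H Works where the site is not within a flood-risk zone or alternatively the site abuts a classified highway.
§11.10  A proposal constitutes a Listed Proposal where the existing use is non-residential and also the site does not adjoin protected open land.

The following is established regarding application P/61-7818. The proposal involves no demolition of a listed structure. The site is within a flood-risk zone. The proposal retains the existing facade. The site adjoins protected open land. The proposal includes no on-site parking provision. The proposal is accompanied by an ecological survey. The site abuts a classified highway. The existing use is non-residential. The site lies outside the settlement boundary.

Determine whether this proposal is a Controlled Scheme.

Under §11.10: the existing use is non-residential? yes; and the site does not adjoin protected open land? no. So the proposal is not a Listed Proposal.
Under §11.8: the site is within a flood-risk zone? yes; or the site does not adjoin protected open land? no. So the proposal is a Permitted Proposal.
Under §11.3: the site adjoins protected open land? yes; or the site lies outside the settlement boundary? yes. So the proposal is an Accredited Project.
Under §11.6: Listed Proposal (§11.10)? no; Permitted Proposal (§11.8)? yes; not an Accredited Project (§11.3)? no — 1 of 3 hold (need ≥2) → not satisfied.
Under §11.7: the proposal involves demolition of a listed structure? no; and the proposal retains the existing facade? yes. So the proposal is not a Tier I Project.
Under §11.5: Tier I Project (§11.7)? no; or the site abuts a classified highway? yes. So the proposal is a Chargeable Works.
Under §11.1: Critical Proposal (§11.6)? no; or Chargeable Works (§11.5)? yes. So the proposal is a Controlled Scheme.

Yes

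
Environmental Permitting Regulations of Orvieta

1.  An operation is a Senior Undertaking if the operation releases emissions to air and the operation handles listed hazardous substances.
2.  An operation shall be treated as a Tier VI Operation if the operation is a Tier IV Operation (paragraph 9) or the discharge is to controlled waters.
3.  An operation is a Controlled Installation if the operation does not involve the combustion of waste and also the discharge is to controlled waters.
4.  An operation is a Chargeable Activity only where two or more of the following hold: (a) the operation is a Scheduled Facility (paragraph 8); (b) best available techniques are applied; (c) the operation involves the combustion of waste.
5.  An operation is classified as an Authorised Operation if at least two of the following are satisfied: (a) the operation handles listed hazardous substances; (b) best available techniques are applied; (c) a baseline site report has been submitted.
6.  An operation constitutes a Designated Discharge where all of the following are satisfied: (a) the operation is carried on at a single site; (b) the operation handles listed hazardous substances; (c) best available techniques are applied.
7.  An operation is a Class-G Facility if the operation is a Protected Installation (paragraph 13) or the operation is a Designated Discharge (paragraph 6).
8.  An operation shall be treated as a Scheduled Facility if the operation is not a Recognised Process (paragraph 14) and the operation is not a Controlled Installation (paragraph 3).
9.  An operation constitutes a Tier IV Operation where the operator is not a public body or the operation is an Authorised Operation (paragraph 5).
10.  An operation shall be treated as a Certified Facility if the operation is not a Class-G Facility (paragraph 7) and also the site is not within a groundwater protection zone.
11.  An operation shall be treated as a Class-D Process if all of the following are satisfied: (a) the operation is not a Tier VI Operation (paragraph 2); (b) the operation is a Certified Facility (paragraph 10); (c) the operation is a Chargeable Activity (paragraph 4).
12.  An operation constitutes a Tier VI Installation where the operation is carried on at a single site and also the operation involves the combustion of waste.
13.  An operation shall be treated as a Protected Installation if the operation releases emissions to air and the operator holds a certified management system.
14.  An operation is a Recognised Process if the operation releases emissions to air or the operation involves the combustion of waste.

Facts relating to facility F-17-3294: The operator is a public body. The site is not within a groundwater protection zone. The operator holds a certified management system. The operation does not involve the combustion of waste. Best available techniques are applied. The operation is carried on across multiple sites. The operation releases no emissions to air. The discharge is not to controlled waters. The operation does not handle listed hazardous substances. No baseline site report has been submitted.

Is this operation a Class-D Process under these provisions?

Yes

Under paragraph 5: the operation handles listed hazardous substances? no; best available techniques are applied? yes; a baseline site report has been submitted? no — 1 of 3 hold (need ≥2) → not satisfied.
Under paragraph 9: the operator is not a public body? no; or Authorised Operation (paragraph 5)? no. So the operation is not a Tier IV Operation.
Under paragraph 2: Tier IV Operation (paragraph 9)? no; or the discharge is to controlled waters? no. So the operation is not a Tier VI Operation.
Under paragraph 13: the operation releases emissions to air? no; and the operator holds a certified management system? yes. So the operation is not a Protected Installation.
Under paragraph 6: the operation is carried on at a single site? no; and the operation handles listed hazardous substances? no; and best available techniques are applied? yes. So the operation is not a Designated Discharge.
Under paragraph 7: Protected Installation (paragraph 13)? no; or Designated Discharge (paragraph 6)? no. So the operation is not a Class-G Facility.
Under paragraph 10: not a Class-G Facility (paragraph 7)? yes; and the site is not within a groundwater protection zone? yes. So the operation is a Certified Facility.
Under paragraph 14: the operation releases emissions to air? no; or the operation involves the combustion of waste? no. So the operation is not a Recognised Process.
Under paragraph 3: the operation does not involve the combustion of waste? yes; and the discharge is to controlled waters? no. So the operation is not a Controlled Installation.
Under paragraph 8: not a Recognised Process (paragraph 14)? yes; and not a Controlled Installation (paragraph 3)? yes. So the operation is a Scheduled Facility.
Under paragraph 4: Scheduled Facility (paragraph 8)? yes; best available techniques are applied? yes; the operation involves the combustion of waste? no — 2 of 3 hold (need ≥2) → satisfied.
Under paragraph 11: not a Tier VI Operation (paragraph 2)? yes; and Certified Facility (paragraph 10)? yes; and Chargeable Activity (paragraph 4)? yes. So the operation is a Class-D Process.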